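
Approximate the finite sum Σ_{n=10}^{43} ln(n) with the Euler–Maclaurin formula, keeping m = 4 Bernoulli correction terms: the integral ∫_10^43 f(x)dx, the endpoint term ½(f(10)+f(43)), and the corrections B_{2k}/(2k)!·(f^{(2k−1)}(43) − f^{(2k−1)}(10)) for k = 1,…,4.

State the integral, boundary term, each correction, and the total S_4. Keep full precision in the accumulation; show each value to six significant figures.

Integral: ∫_10^43 ln(x) dx = 105.706.
Endpoint term: (f(10) + f(43))/2 = (2.30259 + 3.76120)/2 = 3.03189.
So far: 108.738.
Correction k=1: B_{2}/2! · (f^{(1)}(43) − f^{(1)}(10)) = 1/12 · (0.0232558 − 0.100000) = -0.00639535.
Running total after k=1: 108.731.
Correction k=2: B_{4}/4! · (f^{(3)}(43) − f^{(3)}(10)) = −1/720 · (2.51550e-05 − 0.00200000) = 2.74284e-06.
Running total after k=2: 108.731.
Correction k=3: B_{6}/6! · (f^{(5)}(43) − f^{(5)}(10)) = 1/30240 · (1.63256e-07 − 0.000240000) = -7.93111e-09.
Running total after k=3: 108.731.
Correction k=4: B_{8}/8! · (f^{(7)}(43) − f^{(7)}(10)) = −1/1209600 · (2.64883e-09 − 7.20000e-05) = 5.95216e-11.

S_4 ≈ 108.731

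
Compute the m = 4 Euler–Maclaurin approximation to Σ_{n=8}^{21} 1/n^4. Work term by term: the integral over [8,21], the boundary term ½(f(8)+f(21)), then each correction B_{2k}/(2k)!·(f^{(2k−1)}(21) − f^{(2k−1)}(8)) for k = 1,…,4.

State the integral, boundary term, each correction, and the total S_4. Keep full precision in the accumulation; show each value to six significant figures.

S_4 ≈ 0.000749703

Integral: ∫_8^21 1/x^4 dx = 0.000615048.
½[f(8) + f(21)] = ½[0.000244141 + 5.14189e-06] = 0.000124641.
Running total after boundary: 0.000739690.
k=1: B_{2}/(2)! × [f^{(1)}(21) − f^{(1)}(8)] = 1/12 × (-9.79408e-07 − (-0.000122070)) = 1.00909e-05.
Partial sum through k=1: 0.000749781.
k=2: B_{4}/(4)! × [f^{(3)}(21) − f^{(3)}(8)] = −1/720 × (-6.66264e-08 − (-5.72205e-05)) = -7.93803e-08.
Partial sum through k=2: 0.000749701.
k=3: B_{6}/(6)! × [f^{(5)}(21) − f^{(5)}(8)] = 1/30240 × (-8.46049e-09 − (-5.00679e-05)) = 1.65540e-09.
Partial sum through k=3: 0.000749703.
k=4: B_{8}/(8)! × [f^{(7)}(21) − f^{(7)}(8)] = −1/1209600 × (-1.72663e-09 − (-7.04080e-05)) = -5.82062e-11.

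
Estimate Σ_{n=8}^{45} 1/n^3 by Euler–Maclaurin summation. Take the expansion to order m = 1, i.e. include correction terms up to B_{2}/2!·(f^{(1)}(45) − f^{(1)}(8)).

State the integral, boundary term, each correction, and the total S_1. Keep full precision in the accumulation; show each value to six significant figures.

S_1 ≈ 0.00860861

∫_8^45 1/x^3 dx evaluates to 0.00756559.
Boundary: ½(f(8) + f(45)) = ½(0.00195312 + 1.09739e-05) = 0.000982049.
Integral + boundary = 0.00854764.
Correction k=1: B_{2}/2! · (f^{(1)}(45) − f^{(1)}(8)) = 1/12 · (-7.31596e-07 − (-0.000732422)) = 6.09742e-05.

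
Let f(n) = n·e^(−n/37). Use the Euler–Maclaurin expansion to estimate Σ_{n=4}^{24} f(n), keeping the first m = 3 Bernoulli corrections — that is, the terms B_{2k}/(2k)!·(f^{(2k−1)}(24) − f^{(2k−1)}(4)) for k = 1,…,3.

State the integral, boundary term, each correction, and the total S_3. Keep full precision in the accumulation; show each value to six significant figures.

The integral term ∫_4^24 x·e^(−x/37) dx = 181.703.
Endpoint term: (f(4) + f(24))/2 = (3.59012 + 12.5460)/2 = 8.06808.
So far: 189.771.
Order-1 term: 1/12 · (0.183670 − 0.800500) = -0.0514026.
Partial sum through k=1: 189.720.
Order-2 term: −1/720 · (0.000897862 − 0.00189595) = 1.38624e-06.
Partial sum through k=2: 189.720.
Order-3 term: 1/30240 · (1.21370e-06 − 2.34271e-06) = -3.73350e-11.

S_3 ≈ 189.720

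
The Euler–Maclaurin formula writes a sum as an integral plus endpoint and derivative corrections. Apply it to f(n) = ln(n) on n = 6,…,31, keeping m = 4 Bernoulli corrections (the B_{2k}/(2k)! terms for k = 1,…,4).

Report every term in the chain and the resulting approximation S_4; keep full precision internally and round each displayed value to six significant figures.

S_4 ≈ 73.3047

∫_6^31 ln(x) dx evaluates to 70.7030.
Endpoint term: (f(6) + f(31))/2 = (1.79176 + 3.43399)/2 = 2.61287.
Running total after boundary: 73.3159.
Correction k=1: B_{2}/2! · (f^{(1)}(31) − f^{(1)}(6)) = 1/12 · (0.0322581 − 0.166667) = -0.0112007.
After k=1: 73.3047.
Correction k=2: B_{4}/4! · (f^{(3)}(31) − f^{(3)}(6)) = −1/720 · (6.71344e-05 − 0.00925926) = 1.27668e-05.
After k=2: 73.3047.
Correction k=3: B_{6}/6! · (f^{(5)}(31) − f^{(5)}(6)) = 1/30240 · (8.38306e-07 − 0.00308642) = -1.02036e-07.
After k=3: 73.3047.
Correction k=4: B_{8}/8! · (f^{(7)}(31) − f^{(7)}(6)) = −1/1209600 · (2.61698e-08 − 0.00257202) = 2.12631e-09.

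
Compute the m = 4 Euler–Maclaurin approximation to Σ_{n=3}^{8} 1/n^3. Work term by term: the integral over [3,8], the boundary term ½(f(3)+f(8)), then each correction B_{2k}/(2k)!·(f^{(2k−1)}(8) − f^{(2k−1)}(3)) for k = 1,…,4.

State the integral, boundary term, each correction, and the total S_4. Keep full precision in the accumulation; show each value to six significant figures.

∫_3^8 1/x^3 dx evaluates to 0.0477431.
Boundary: ½(f(3) + f(8)) = ½(0.0370370 + 0.00195312) = 0.0194951.
Integral + boundary = 0.0672381.
k=1: B_{2}/(2)! × [f^{(1)}(8) − f^{(1)}(3)] = 1/12 × (-0.000732422 − (-0.0370370)) = 0.00302538.
Partial sum through k=1: 0.0702635.
k=2: B_{4}/(4)! × [f^{(3)}(8) − f^{(3)}(3)] = −1/720 × (-0.000228882 − (-0.0823045)) = -0.000113994.
Partial sum through k=2: 0.0701495.
k=3: B_{6}/(6)! × [f^{(5)}(8) − f^{(5)}(3)] = 1/30240 × (-0.000150204 − (-0.384088)) = 1.26963e-05.
Partial sum through k=3: 0.0701622.
k=4: B_{8}/(8)! × [f^{(7)}(8) − f^{(7)}(3)] = −1/1209600 × (-0.000168979 − (-3.07270)) = -2.54012e-06.

S_4 ≈ 0.0701597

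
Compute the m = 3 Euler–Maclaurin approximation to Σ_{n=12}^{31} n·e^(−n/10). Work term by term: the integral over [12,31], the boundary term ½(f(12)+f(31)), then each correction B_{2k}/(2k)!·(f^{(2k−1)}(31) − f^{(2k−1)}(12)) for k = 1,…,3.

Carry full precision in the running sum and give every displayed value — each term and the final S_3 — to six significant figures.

The integral term ∫_12^31 x·e^(−x/10) dx = 47.7926.
½[f(12) + f(31)] = ½[3.61433 + 1.39653] = 2.50543.
So far: 50.2980.
k=1: B_{2}/(2)! × [f^{(1)}(31) − f^{(1)}(12)] = 1/12 × (-0.0946033 − (-0.0602388)) = -0.00286371.
Partial sum through k=1: 50.2951.
k=2: B_{4}/(4)! × [f^{(3)}(31) − f^{(3)}(12)] = −1/720 × (-4.50492e-05 − 0.00542150) = 7.59242e-06.
Partial sum through k=2: 50.2951.
k=3: B_{6}/(6)! × [f^{(5)}(31) − f^{(5)}(12)] = 1/30240 × (8.55935e-06 − 0.000114454) = -3.50180e-09.

S_3 ≈ 50.2951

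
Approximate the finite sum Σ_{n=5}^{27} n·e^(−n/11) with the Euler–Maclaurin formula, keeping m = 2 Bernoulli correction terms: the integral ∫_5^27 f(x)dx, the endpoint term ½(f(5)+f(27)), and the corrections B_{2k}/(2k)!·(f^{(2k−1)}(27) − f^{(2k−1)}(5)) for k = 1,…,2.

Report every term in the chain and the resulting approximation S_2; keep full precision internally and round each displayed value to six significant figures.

S_2 ≈ 78.5138

The integral term ∫_5^27 x·e^(−x/11) dx = 75.8065.
Endpoint term: (f(5) + f(27))/2 = (3.17368 + 2.31936)/2 = 2.74652.
Running total after boundary: 78.5530.
Order-1 term: 1/12 · (-0.124949 − 0.346220) = -0.0392640.
Running total after k=1: 78.5137.
Order-2 term: −1/720 · (0.000387238 − 0.0133528) = 1.80078e-05.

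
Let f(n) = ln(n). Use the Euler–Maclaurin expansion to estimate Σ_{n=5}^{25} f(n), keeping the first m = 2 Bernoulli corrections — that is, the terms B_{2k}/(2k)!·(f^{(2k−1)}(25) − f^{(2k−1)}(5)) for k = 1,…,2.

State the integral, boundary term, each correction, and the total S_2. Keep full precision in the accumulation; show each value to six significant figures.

∫_5^25 ln(x) dx evaluates to 52.4247.
½[f(5) + f(25)] = ½[1.60944 + 3.21888] = 2.41416.
So far: 54.8389.
Order-1 term: 1/12 · (0.0400000 − 0.200000) = -0.0133333.
Running total after k=1: 54.8255.
Order-2 term: −1/720 · (0.000128000 − 0.0160000) = 2.20444e-05.

S_2 ≈ 54.8256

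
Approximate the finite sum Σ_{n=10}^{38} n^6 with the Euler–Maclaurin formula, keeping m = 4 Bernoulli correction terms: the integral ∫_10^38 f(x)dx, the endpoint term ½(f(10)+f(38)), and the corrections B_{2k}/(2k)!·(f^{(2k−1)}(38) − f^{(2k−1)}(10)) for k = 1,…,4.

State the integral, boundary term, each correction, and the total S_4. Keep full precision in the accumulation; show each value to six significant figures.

S_4 ≈ 1.78892e+10

The integral term ∫_10^38 x^6 dx = 1.63437e+10.
Boundary: ½(f(10) + f(38)) = ½(1.00000e+06 + 3.01094e+09) = 1.50597e+09.
Running total after boundary: 1.78496e+10.
Correction k=1: B_{2}/2! · (f^{(1)}(38) − f^{(1)}(10)) = 1/12 · (4.75411e+08 − 600000) = 3.95676e+07.
After k=1: 1.78892e+10.
Correction k=2: B_{4}/4! · (f^{(3)}(38) − f^{(3)}(10)) = −1/720 · (6.58464e+06 − 120000) = -8978.67.
After k=2: 1.78892e+10.
Correction k=3: B_{6}/6! · (f^{(5)}(38) − f^{(5)}(10)) = 1/30240 · (27360.0 − 7200.00) = 0.666667.
After k=3: 1.78892e+10.
Correction k=4: B_{8}/8! · (f^{(7)}(38) − f^{(7)}(10)) = −1/1209600 · (0.00000 − 0.00000) = 0.00000.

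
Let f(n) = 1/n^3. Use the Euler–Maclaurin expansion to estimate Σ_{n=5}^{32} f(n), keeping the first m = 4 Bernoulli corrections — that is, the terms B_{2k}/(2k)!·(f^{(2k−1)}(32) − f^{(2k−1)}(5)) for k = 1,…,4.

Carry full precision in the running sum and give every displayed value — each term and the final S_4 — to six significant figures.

Integral: ∫_5^32 1/x^3 dx = 0.0195117.
Boundary: ½(f(5) + f(32)) = ½(0.00800000 + 3.05176e-05) = 0.00401526.
So far: 0.0235270.
k=1: B_{2}/(2)! × [f^{(1)}(32) − f^{(1)}(5)] = 1/12 × (-2.86102e-06 − (-0.00480000)) = 0.000399762.
Partial sum through k=1: 0.0239267.
k=2: B_{4}/(4)! × [f^{(3)}(32) − f^{(3)}(5)] = −1/720 × (-5.58794e-08 − (-0.00384000)) = -5.33326e-06.
Partial sum through k=2: 0.0239214.
k=3: B_{6}/(6)! × [f^{(5)}(32) − f^{(5)}(5)] = 1/30240 × (-2.29193e-09 − (-0.00645120)) = 2.13333e-07.
Partial sum through k=3: 0.0239216.
k=4: B_{8}/(8)! × [f^{(7)}(32) − f^{(7)}(5)] = −1/1209600 × (-1.61151e-10 − (-0.0185795)) = -1.53600e-08.

S_4 ≈ 0.0239216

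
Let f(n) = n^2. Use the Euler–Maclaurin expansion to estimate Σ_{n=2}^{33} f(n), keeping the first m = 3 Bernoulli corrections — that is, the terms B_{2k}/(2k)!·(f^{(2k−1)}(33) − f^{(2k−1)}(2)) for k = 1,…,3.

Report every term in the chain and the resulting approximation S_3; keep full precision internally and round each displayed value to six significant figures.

Integral: ∫_2^33 x^2 dx = 11976.3.
½[f(2) + f(33)] = ½[4.00000 + 1089.00] = 546.500.
So far: 12522.8.
Correction k=1: B_{2}/2! · (f^{(1)}(33) − f^{(1)}(2)) = 1/12 · (66.0000 − 4.00000) = 5.16667.
Running total after k=1: 12528.0.
Correction k=2: B_{4}/4! · (f^{(3)}(33) − f^{(3)}(2)) = −1/720 · (0.00000 − 0.00000) = 0.00000.
Running total after k=2: 12528.0.
Correction k=3: B_{6}/6! · (f^{(5)}(33) − f^{(5)}(2)) = 1/30240 · (0.00000 − 0.00000) = 0.00000.

S_3 ≈ 12528.0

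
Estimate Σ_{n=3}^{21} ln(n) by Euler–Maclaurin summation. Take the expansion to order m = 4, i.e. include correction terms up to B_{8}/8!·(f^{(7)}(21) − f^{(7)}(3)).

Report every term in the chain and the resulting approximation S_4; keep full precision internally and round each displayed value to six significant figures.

S_4 ≈ 44.6870

The integral term ∫_3^21 ln(x) dx = 42.6391.
½[f(3) + f(21)] = ½[1.09861 + 3.04452] = 2.07157.
Integral + boundary = 44.7107.
k=1: B_{2}/(2)! × [f^{(1)}(21) − f^{(1)}(3)] = 1/12 × (0.0476190 − 0.333333) = -0.0238095.
After k=1: 44.6869.
k=2: B_{4}/(4)! × [f^{(3)}(21) − f^{(3)}(3)] = −1/720 × (0.000215959 − 0.0740741) = 0.000102581.
After k=2: 44.6870.
k=3: B_{6}/(6)! × [f^{(5)}(21) − f^{(5)}(3)] = 1/30240 × (5.87645e-06 − 0.0987654) = -3.26586e-06.
After k=3: 44.6870.
k=4: B_{8}/(8)! × [f^{(7)}(21) − f^{(7)}(3)] = −1/1209600 × (3.99758e-07 − 0.329218) = 2.72171e-07.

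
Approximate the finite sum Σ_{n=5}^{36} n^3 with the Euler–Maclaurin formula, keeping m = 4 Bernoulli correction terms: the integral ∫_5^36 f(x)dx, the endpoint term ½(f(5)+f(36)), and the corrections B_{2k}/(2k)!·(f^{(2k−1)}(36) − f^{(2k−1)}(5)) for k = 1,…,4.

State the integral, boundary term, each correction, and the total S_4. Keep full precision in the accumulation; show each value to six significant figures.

The integral term ∫_5^36 x^3 dx = 419748.
½[f(5) + f(36)] = ½[125.000 + 46656.0] = 23390.5.
Integral + boundary = 443138.
Correction k=1: B_{2}/2! · (f^{(1)}(36) − f^{(1)}(5)) = 1/12 · (3888.00 − 75.0000) = 317.750.
Partial sum through k=1: 443456.
Correction k=2: B_{4}/4! · (f^{(3)}(36) − f^{(3)}(5)) = −1/720 · (6.00000 − 6.00000) = 0.00000.
Partial sum through k=2: 443456.
Correction k=3: B_{6}/6! · (f^{(5)}(36) − f^{(5)}(5)) = 1/30240 · (0.00000 − 0.00000) = 0.00000.
Partial sum through k=3: 443456.
Correction k=4: B_{8}/8! · (f^{(7)}(36) − f^{(7)}(5)) = −1/1209600 · (0.00000 − 0.00000) = 0.00000.

S_4 ≈ 443456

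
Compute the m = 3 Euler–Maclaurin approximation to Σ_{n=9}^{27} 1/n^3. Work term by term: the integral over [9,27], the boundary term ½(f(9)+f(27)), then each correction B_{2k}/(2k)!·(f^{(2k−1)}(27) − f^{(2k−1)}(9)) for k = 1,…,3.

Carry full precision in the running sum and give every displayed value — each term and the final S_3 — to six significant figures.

S_3 ≈ 0.00623572

∫_9^27 1/x^3 dx evaluates to 0.00548697.
Boundary: ½(f(9) + f(27)) = ½(0.00137174 + 5.08053e-05) = 0.000711274.
So far: 0.00619824.
Correction k=1: B_{2}/2! · (f^{(1)}(27) − f^{(1)}(9)) = 1/12 · (-5.64503e-06 − (-0.000457247)) = 3.76335e-05.
Partial sum through k=1: 0.00623588.
Correction k=2: B_{4}/4! · (f^{(3)}(27) − f^{(3)}(9)) = −1/720 · (-1.54870e-07 − (-0.000112901)) = -1.56591e-07.
Partial sum through k=2: 0.00623572.
Correction k=3: B_{6}/6! · (f^{(5)}(27) − f^{(5)}(9)) = 1/30240 · (-8.92258e-09 − (-5.85410e-05)) = 1.93559e-09.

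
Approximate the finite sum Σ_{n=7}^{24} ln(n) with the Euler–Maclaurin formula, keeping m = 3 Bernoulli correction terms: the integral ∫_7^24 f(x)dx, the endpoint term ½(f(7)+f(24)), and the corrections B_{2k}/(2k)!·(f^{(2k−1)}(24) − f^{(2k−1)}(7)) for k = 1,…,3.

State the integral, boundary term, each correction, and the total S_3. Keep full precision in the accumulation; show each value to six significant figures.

The integral term ∫_7^24 ln(x) dx = 45.6519.
Endpoint term: (f(7) + f(24))/2 = (1.94591 + 3.17805)/2 = 2.56198.
Integral + boundary = 48.2139.
Order-1 term: 1/12 · (0.0416667 − 0.142857) = -0.00843254.
Partial sum through k=1: 48.2055.
Order-2 term: −1/720 · (0.000144676 − 0.00583090) = 7.89754e-06.
Partial sum through k=2: 48.2055.
Order-3 term: 1/30240 · (3.01408e-06 − 0.00142798) = -4.71218e-08.

S_3 ≈ 48.2055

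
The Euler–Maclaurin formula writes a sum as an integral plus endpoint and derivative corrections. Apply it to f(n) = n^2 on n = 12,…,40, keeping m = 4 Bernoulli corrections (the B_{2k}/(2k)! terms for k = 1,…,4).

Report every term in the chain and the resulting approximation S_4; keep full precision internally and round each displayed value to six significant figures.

S_4 ≈ 21634.0

The integral term ∫_12^40 x^2 dx = 20757.3.
½[f(12) + f(40)] = ½[144.000 + 1600.00] = 872.000.
So far: 21629.3.
k=1: B_{2}/(2)! × [f^{(1)}(40) − f^{(1)}(12)] = 1/12 × (80.0000 − 24.0000) = 4.66667.
Partial sum through k=1: 21634.0.
k=2: B_{4}/(4)! × [f^{(3)}(40) − f^{(3)}(12)] = −1/720 × (0.00000 − 0.00000) = 0.00000.
Partial sum through k=2: 21634.0.
k=3: B_{6}/(6)! × [f^{(5)}(40) − f^{(5)}(12)] = 1/30240 × (0.00000 − 0.00000) = 0.00000.
Partial sum through k=3: 21634.0.
k=4: B_{8}/(8)! × [f^{(7)}(40) − f^{(7)}(12)] = −1/1209600 × (0.00000 − 0.00000) = 0.00000.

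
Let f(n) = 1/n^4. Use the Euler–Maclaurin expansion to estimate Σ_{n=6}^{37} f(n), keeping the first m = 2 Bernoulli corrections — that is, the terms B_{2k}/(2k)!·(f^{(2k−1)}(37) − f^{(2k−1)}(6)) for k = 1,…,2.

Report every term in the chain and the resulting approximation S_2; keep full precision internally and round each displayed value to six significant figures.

S_2 ≈ 0.00196497

∫_6^37 1/x^4 dx evaluates to 0.00153663.
Boundary: ½(f(6) + f(37)) = ½(0.000771605 + 5.33572e-07) = 0.000386069.
Integral + boundary = 0.00192270.
Correction k=1: B_{2}/2! · (f^{(1)}(37) − f^{(1)}(6)) = 1/12 · (-5.76835e-08 − (-0.000514403)) = 4.28621e-05.
Running total after k=1: 0.00196556.
Correction k=2: B_{4}/4! · (f^{(3)}(37) − f^{(3)}(6)) = −1/720 · (-1.26406e-09 − (-0.000428669)) = -5.95372e-07.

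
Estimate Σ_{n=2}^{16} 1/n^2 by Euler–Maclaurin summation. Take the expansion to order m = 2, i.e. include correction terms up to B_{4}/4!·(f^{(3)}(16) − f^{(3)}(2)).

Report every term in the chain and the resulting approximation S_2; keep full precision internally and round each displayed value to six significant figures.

S_2 ≈ 0.584204

The integral term ∫_2^16 1/x^2 dx = 0.437500.
Boundary: ½(f(2) + f(16)) = ½(0.250000 + 0.00390625) = 0.126953.
Running total after boundary: 0.564453.
k=1: B_{2}/(2)! × [f^{(1)}(16) − f^{(1)}(2)] = 1/12 × (-0.000488281 − (-0.250000)) = 0.0207926.
After k=1: 0.585246.
k=2: B_{4}/(4)! × [f^{(3)}(16) − f^{(3)}(2)] = −1/720 × (-2.28882e-05 − (-0.750000)) = -0.00104163.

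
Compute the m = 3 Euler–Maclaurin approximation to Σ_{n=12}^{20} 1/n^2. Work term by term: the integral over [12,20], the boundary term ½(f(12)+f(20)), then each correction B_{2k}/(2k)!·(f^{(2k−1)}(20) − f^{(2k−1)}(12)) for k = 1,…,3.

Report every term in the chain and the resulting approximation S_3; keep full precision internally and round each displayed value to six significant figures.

S_3 ≈ 0.0381310

The integral term ∫_12^20 1/x^2 dx = 0.0333333.
Endpoint term: (f(12) + f(20))/2 = (0.00694444 + 0.00250000)/2 = 0.00472222.
So far: 0.0380556.
Order-1 term: 1/12 · (-0.000250000 − (-0.00115741)) = 7.56173e-05.
Partial sum through k=1: 0.0381312.
Order-2 term: −1/720 · (-7.50000e-06 − (-9.64506e-05)) = -1.23543e-07.
Partial sum through k=2: 0.0381310.
Order-3 term: 1/30240 · (-5.62500e-07 − (-2.00939e-05)) = 6.45879e-10.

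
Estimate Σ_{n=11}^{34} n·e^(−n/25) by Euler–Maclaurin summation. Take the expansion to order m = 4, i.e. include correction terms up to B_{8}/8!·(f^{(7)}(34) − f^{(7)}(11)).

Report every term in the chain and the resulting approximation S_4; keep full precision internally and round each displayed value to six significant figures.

Integral: ∫_11^34 x·e^(−x/25) dx = 201.058.
½[f(11) + f(34)] = ½[7.08440 + 8.72647] = 7.90543.
So far: 208.964.
Order-1 term: 1/12 · (-0.0923979 − 0.360660) = -0.0377549.
Partial sum through k=1: 208.926.
Order-2 term: −1/720 · (0.000673478 − 0.00263797) = 2.72847e-06.
Partial sum through k=2: 208.926.
Order-3 term: 1/30240 · (2.39167e-06 − 7.51822e-06) = -1.69529e-10.
Partial sum through k=3: 208.926.
Order-4 term: −1/1209600 · (5.92923e-09 − 1.73051e-08) = 9.40465e-15.

S_4 ≈ 208.926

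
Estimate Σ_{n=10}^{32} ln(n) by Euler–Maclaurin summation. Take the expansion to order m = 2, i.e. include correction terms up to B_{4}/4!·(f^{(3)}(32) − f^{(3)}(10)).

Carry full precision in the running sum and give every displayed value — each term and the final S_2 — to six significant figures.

S_2 ≈ 68.7561

Integral: ∫_10^32 ln(x) dx = 65.8777.
½[f(10) + f(32)] = ½[2.30259 + 3.46574] = 2.88416.
So far: 68.7619.
Correction k=1: B_{2}/2! · (f^{(1)}(32) − f^{(1)}(10)) = 1/12 · (0.0312500 − 0.100000) = -0.00572917.
Partial sum through k=1: 68.7561.
Correction k=2: B_{4}/4! · (f^{(3)}(32) − f^{(3)}(10)) = −1/720 · (6.10352e-05 − 0.00200000) = 2.69301e-06.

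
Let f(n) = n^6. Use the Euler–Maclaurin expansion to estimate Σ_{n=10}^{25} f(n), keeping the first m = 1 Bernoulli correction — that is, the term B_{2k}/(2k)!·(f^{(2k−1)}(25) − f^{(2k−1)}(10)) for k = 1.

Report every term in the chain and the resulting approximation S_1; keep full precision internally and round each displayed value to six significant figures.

Integral: ∫_10^25 x^6 dx = 8.70502e+08.
Boundary: ½(f(10) + f(25)) = ½(1.00000e+06 + 2.44141e+08) = 1.22570e+08.
Integral + boundary = 9.93073e+08.
Order-1 term: 1/12 · (5.85938e+07 − 600000) = 4.83281e+06.

S_1 ≈ 9.97905e+08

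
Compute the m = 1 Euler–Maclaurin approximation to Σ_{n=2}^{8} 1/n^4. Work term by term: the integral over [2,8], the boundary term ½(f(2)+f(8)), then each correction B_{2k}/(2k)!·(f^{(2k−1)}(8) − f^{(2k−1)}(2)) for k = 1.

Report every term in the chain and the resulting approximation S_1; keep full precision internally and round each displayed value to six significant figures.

S_1 ≈ 0.0827942

∫_2^8 1/x^4 dx evaluates to 0.0410156.
Boundary: ½(f(2) + f(8)) = ½(0.0625000 + 0.000244141) = 0.0313721.
So far: 0.0723877.
k=1: B_{2}/(2)! × [f^{(1)}(8) − f^{(1)}(2)] = 1/12 × (-0.000122070 − (-0.125000)) = 0.0104065.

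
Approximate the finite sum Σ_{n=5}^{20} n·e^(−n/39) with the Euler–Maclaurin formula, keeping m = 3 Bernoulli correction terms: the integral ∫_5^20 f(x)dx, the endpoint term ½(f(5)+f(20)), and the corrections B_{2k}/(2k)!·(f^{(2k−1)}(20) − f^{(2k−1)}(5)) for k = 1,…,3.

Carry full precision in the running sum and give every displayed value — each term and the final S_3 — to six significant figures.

S_3 ≈ 139.818

∫_5^20 x·e^(−x/39) dx evaluates to 131.670.
Endpoint term: (f(5) + f(20))/2 = (4.39836 + 11.9761)/2 = 8.18722.
Running total after boundary: 139.857.
Correction k=1: B_{2}/2! · (f^{(1)}(20) − f^{(1)}(5)) = 1/12 · (0.291725 − 0.766894) = -0.0395974.
After k=1: 139.818.
Correction k=2: B_{4}/4! · (f^{(3)}(20) − f^{(3)}(5)) = −1/720 · (0.000979181 − 0.00166091) = 9.46843e-07.
After k=2: 139.818.
Correction k=3: B_{6}/6! · (f^{(5)}(20) − f^{(5)}(5)) = 1/30240 · (1.16145e-06 − 1.85247e-06) = -2.28513e-11.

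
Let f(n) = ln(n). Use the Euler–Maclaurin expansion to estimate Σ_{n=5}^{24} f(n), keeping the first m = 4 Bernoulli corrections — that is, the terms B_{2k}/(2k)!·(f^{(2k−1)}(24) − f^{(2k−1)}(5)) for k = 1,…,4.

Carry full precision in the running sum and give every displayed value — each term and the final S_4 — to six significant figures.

∫_5^24 ln(x) dx evaluates to 49.2261.
Boundary: ½(f(5) + f(24)) = ½(1.60944 + 3.17805) = 2.39375.
So far: 51.6198.
Order-1 term: 1/12 · (0.0416667 − 0.200000) = -0.0131944.
After k=1: 51.6067.
Order-2 term: −1/720 · (0.000144676 − 0.0160000) = 2.20213e-05.
After k=2: 51.6067.
Order-3 term: 1/30240 · (3.01408e-06 − 0.00768000) = -2.53869e-07.
After k=3: 51.6067.
Order-4 term: −1/1209600 · (1.56983e-07 − 0.00921600) = 7.61892e-09.

S_4 ≈ 51.6067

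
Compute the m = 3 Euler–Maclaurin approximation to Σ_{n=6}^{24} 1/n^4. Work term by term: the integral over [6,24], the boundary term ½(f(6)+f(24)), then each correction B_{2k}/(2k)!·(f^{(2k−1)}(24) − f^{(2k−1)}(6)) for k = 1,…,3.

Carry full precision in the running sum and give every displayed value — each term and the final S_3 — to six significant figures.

S_3 ≈ 0.00194866

The integral term ∫_6^24 1/x^4 dx = 0.00151910.
Boundary: ½(f(6) + f(24)) = ½(0.000771605 + 3.01408e-06) = 0.000387310.
Integral + boundary = 0.00190641.
Order-1 term: 1/12 · (-5.02347e-07 − (-0.000514403)) = 4.28251e-05.
Running total after k=1: 0.00194923.
Order-2 term: −1/720 · (-2.61639e-08 − (-0.000428669)) = -5.95338e-07.
Running total after k=2: 0.00194864.
Order-3 term: 1/30240 · (-2.54371e-09 − (-0.000666819)) = 2.20508e-08.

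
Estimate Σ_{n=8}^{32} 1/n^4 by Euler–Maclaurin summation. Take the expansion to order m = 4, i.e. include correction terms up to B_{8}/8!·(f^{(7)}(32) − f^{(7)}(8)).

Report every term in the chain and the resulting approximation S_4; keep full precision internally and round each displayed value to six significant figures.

S_4 ≈ 0.000773501

∫_8^32 1/x^4 dx evaluates to 0.000640869.
Boundary: ½(f(8) + f(32)) = ½(0.000244141 + 9.53674e-07) = 0.000122547.
Integral + boundary = 0.000763416.
Order-1 term: 1/12 · (-1.19209e-07 − (-0.000122070)) = 1.01626e-05.
After k=1: 0.000773579.
Order-2 term: −1/720 · (-3.49246e-09 − (-5.72205e-05)) = -7.94680e-08.
After k=2: 0.000773499.
Order-3 term: 1/30240 · (-1.90994e-10 − (-5.00679e-05)) = 1.65568e-09.
After k=3: 0.000773501.
Order-4 term: −1/1209600 · (-1.67866e-11 − (-7.04080e-05)) = -5.82076e-11.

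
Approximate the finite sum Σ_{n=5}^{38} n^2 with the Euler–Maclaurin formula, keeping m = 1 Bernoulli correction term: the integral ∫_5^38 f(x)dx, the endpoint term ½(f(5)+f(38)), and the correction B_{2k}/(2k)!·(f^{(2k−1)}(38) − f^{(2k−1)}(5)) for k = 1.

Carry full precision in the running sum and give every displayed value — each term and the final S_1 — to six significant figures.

S_1 ≈ 18989.0

The integral term ∫_5^38 x^2 dx = 18249.0.
Endpoint term: (f(5) + f(38))/2 = (25.0000 + 1444.00)/2 = 734.500.
So far: 18983.5.
Correction k=1: B_{2}/2! · (f^{(1)}(38) − f^{(1)}(5)) = 1/12 · (76.0000 − 10.0000) = 5.50000.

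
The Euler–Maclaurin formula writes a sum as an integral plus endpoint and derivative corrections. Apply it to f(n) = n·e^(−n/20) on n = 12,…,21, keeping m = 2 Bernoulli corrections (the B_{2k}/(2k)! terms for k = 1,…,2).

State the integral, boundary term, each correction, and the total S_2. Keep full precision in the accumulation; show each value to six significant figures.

∫_12^21 x·e^(−x/20) dx evaluates to 64.2905.
½[f(12) + f(21)] = ½[6.58574 + 7.34869] = 6.96722.
Integral + boundary = 71.2577.
k=1: B_{2}/(2)! × [f^{(1)}(21) − f^{(1)}(12)] = 1/12 × (-0.0174969 − 0.219525) = -0.0197518.
Partial sum through k=1: 71.2380.
k=2: B_{4}/(4)! × [f^{(3)}(21) − f^{(3)}(12)] = −1/720 × (0.00170595 − 0.00329287) = 2.20406e-06.

S_2 ≈ 71.2380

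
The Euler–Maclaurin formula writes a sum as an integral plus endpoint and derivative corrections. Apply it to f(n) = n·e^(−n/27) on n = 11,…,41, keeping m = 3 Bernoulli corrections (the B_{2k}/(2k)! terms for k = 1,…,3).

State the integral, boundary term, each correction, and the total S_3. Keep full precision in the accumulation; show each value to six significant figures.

S_3 ≈ 288.630

The integral term ∫_11^41 x·e^(−x/27) dx = 280.522.
Endpoint term: (f(11) + f(41))/2 = (7.31910 + 8.98048)/2 = 8.14979.
Running total after boundary: 288.672.
Correction k=1: B_{2}/2! · (f^{(1)}(41) − f^{(1)}(11)) = 1/12 · (-0.113574 − 0.394295) = -0.0423225.
Partial sum through k=1: 288.630.
Correction k=2: B_{4}/4! · (f^{(3)}(41) − f^{(3)}(11)) = −1/720 · (0.000445128 − 0.00236631) = 2.66831e-06.
Partial sum through k=2: 288.630.
Correction k=3: B_{6}/6! · (f^{(5)}(41) − f^{(5)}(11)) = 1/30240 · (1.43491e-06 − 5.75000e-06) = -1.42695e-10.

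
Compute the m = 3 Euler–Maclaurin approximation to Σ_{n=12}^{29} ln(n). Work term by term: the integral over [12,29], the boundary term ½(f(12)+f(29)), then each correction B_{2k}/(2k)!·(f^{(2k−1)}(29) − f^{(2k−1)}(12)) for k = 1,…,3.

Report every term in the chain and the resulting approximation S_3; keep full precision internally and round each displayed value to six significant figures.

Integral: ∫_12^29 ln(x) dx = 50.8327.
Boundary: ½(f(12) + f(29)) = ½(2.48491 + 3.36730) = 2.92610.
Running total after boundary: 53.7588.
Order-1 term: 1/12 · (0.0344828 − 0.0833333) = -0.00407088.
Partial sum through k=1: 53.7547.
Order-2 term: −1/720 · (8.20042e-05 − 0.00115741) = 1.49362e-06.
Partial sum through k=2: 53.7547.
Order-3 term: 1/30240 · (1.17010e-06 − 9.64506e-05) = -3.15081e-09.

S_3 ≈ 53.7547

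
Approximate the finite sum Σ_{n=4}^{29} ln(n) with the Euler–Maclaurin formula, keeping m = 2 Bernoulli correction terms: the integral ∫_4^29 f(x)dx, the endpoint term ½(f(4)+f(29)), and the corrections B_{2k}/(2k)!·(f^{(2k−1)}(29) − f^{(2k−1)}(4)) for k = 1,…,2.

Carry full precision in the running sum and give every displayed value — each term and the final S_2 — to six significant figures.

Integral: ∫_4^29 ln(x) dx = 67.1064.
Endpoint term: (f(4) + f(29))/2 = (1.38629 + 3.36730)/2 = 2.37680.
Running total after boundary: 69.4832.
Order-1 term: 1/12 · (0.0344828 − 0.250000) = -0.0179598.
After k=1: 69.4652.
Order-2 term: −1/720 · (8.20042e-05 − 0.0312500) = 4.32889e-05.

S_2 ≈ 69.4653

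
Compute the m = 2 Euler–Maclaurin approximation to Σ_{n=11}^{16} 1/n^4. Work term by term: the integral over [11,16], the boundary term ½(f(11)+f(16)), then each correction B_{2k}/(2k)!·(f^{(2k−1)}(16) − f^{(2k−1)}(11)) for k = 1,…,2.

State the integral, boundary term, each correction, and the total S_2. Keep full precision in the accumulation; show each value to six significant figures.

S_2 ≈ 0.000212582

Integral: ∫_11^16 1/x^4 dx = 0.000169058.
Endpoint term: (f(11) + f(16))/2 = (6.83013e-05 + 1.52588e-05)/2 = 4.17801e-05.
Integral + boundary = 0.000210838.
Order-1 term: 1/12 · (-3.81470e-06 − (-2.48369e-05)) = 1.75185e-06.
Partial sum through k=1: 0.000212590.
Order-2 term: −1/720 · (-4.47035e-07 − (-6.15790e-06)) = -7.93175e-09.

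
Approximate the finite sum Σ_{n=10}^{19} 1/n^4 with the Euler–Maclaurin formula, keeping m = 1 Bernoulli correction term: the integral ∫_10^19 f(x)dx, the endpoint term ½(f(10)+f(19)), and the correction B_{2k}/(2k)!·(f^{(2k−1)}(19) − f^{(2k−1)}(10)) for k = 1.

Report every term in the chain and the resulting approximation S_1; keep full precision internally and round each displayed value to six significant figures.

Integral: ∫_10^19 1/x^4 dx = 0.000284735.
½[f(10) + f(19)] = ½[0.000100000 + 7.67336e-06] = 5.38367e-05.
Integral + boundary = 0.000338572.
Correction k=1: B_{2}/2! · (f^{(1)}(19) − f^{(1)}(10)) = 1/12 · (-1.61544e-06 − (-4.00000e-05)) = 3.19871e-06.

S_1 ≈ 0.000341771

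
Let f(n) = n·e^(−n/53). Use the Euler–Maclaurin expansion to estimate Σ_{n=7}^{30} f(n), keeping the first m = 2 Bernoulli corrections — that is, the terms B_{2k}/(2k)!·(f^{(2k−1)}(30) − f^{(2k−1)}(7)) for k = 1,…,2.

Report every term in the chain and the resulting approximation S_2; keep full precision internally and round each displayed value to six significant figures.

S_2 ≈ 300.472

Integral: ∫_7^30 x·e^(−x/53) dx = 288.931.
Boundary: ½(f(7) + f(30)) = ½(6.13392 + 17.0331) = 11.5835.
So far: 300.515.
Order-1 term: 1/12 · (0.246391 − 0.760540) = -0.0428458.
After k=1: 300.472.
Order-2 term: −1/720 · (0.000491966 − 0.000894657) = 5.59292e-07.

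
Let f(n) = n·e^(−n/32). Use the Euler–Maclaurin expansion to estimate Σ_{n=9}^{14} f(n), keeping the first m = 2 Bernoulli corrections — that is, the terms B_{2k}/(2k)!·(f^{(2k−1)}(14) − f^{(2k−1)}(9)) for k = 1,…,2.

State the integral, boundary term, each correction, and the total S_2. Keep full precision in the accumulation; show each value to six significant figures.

∫_9^14 x·e^(−x/32) dx evaluates to 39.9549.
Endpoint term: (f(9) + f(14))/2 = (6.79356 + 9.03908)/2 = 7.91632.
Integral + boundary = 47.8712.
Correction k=1: B_{2}/2! · (f^{(1)}(14) − f^{(1)}(9)) = 1/12 · (0.363177 − 0.542541) = -0.0149470.
Running total after k=1: 47.8563.
Correction k=2: B_{4}/4! · (f^{(3)}(14) − f^{(3)}(9)) = −1/720 · (0.00161570 − 0.00200412) = 5.39477e-07.

S_2 ≈ 47.8563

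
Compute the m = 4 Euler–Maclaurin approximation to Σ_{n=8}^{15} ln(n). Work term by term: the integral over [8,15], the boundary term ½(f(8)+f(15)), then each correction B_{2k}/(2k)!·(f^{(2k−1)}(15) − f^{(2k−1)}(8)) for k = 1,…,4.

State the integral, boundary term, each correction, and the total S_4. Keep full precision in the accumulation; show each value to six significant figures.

The integral term ∫_8^15 ln(x) dx = 16.9852.
½[f(8) + f(15)] = ½[2.07944 + 2.70805] = 2.39375.
So far: 19.3790.
k=1: B_{2}/(2)! × [f^{(1)}(15) − f^{(1)}(8)] = 1/12 × (0.0666667 − 0.125000) = -0.00486111.
After k=1: 19.3741.
k=2: B_{4}/(4)! × [f^{(3)}(15) − f^{(3)}(8)] = −1/720 × (0.000592593 − 0.00390625) = 4.60230e-06.
After k=2: 19.3741.
k=3: B_{6}/(6)! × [f^{(5)}(15) − f^{(5)}(8)] = 1/30240 × (3.16049e-05 − 0.000732422) = -2.31752e-08.
After k=3: 19.3741.
k=4: B_{8}/(8)! × [f^{(7)}(15) − f^{(7)}(8)] = −1/1209600 × (4.21399e-06 − 0.000343323) = 2.80348e-10.

S_4 ≈ 19.3741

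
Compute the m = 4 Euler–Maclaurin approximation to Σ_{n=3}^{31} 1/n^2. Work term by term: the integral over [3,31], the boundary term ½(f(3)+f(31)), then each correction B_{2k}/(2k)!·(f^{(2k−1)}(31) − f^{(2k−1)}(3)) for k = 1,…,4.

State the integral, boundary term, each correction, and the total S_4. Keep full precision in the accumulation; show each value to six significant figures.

The integral term ∫_3^31 1/x^2 dx = 0.301075.
½[f(3) + f(31)] = ½[0.111111 + 0.00104058] = 0.0560758.
Integral + boundary = 0.357151.
k=1: B_{2}/(2)! × [f^{(1)}(31) − f^{(1)}(3)] = 1/12 × (-6.71344e-05 − (-0.0740741)) = 0.00616724.
After k=1: 0.363318.
k=2: B_{4}/(4)! × [f^{(3)}(31) − f^{(3)}(3)] = −1/720 × (-8.38306e-07 − (-0.0987654)) = -0.000137173.
After k=2: 0.363181.
k=3: B_{6}/(6)! × [f^{(5)}(31) − f^{(5)}(3)] = 1/30240 × (-2.61698e-08 − (-0.329218)) = 1.08868e-05.
After k=3: 0.363192.
k=4: B_{8}/(8)! × [f^{(7)}(31) − f^{(7)}(3)] = −1/1209600 × (-1.52498e-09 − (-2.04847)) = -1.69351e-06.

S_4 ≈ 0.363190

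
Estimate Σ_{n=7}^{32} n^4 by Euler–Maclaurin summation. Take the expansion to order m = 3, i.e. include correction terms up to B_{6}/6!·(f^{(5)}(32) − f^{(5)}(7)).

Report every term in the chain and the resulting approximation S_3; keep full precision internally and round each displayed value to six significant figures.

∫_7^32 x^4 dx evaluates to 6.70752e+06.
Endpoint term: (f(7) + f(32))/2 = (2401.00 + 1.04858e+06)/2 = 525488.
Integral + boundary = 7.23301e+06.
Correction k=1: B_{2}/2! · (f^{(1)}(32) − f^{(1)}(7)) = 1/12 · (131072 − 1372.00) = 10808.3.
After k=1: 7.24382e+06.
Correction k=2: B_{4}/4! · (f^{(3)}(32) − f^{(3)}(7)) = −1/720 · (768.000 − 168.000) = -0.833333.
After k=2: 7.24382e+06.
Correction k=3: B_{6}/6! · (f^{(5)}(32) − f^{(5)}(7)) = 1/30240 · (0.00000 − 0.00000) = 0.00000.

S_3 ≈ 7.24382e+06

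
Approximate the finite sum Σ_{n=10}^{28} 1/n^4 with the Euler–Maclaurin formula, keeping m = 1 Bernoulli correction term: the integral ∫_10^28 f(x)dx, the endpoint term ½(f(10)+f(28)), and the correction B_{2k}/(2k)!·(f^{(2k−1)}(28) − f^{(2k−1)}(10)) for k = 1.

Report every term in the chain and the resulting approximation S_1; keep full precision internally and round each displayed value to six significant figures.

S_1 ≈ 0.000372276

The integral term ∫_10^28 1/x^4 dx = 0.000318149.
½[f(10) + f(28)] = ½[0.000100000 + 1.62693e-06] = 5.08135e-05.
Integral + boundary = 0.000368962.
Correction k=1: B_{2}/2! · (f^{(1)}(28) − f^{(1)}(10)) = 1/12 · (-2.32418e-07 − (-4.00000e-05)) = 3.31397e-06.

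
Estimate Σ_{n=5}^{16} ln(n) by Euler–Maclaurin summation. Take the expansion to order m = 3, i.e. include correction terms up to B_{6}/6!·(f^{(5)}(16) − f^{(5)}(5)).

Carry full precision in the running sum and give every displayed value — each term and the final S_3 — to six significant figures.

S_3 ≈ 27.4938

Integral: ∫_5^16 ln(x) dx = 25.3142.
½[f(5) + f(16)] = ½[1.60944 + 2.77259] = 2.19101.
Integral + boundary = 27.5052.
Order-1 term: 1/12 · (0.0625000 − 0.200000) = -0.0114583.
Partial sum through k=1: 27.4938.
Order-2 term: −1/720 · (0.000488281 − 0.0160000) = 2.15441e-05.
Partial sum through k=2: 27.4938.
Order-3 term: 1/30240 · (2.28882e-05 − 0.00768000) = -2.53211e-07.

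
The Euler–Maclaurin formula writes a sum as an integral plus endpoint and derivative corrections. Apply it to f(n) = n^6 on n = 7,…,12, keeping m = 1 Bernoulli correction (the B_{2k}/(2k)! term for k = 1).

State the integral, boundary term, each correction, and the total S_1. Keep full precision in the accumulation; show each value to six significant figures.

S_1 ≈ 6.66901e+06

∫_7^12 x^6 dx evaluates to 5.00118e+06.
Endpoint term: (f(7) + f(12))/2 = (117649 + 2.98598e+06)/2 = 1.55182e+06.
So far: 6.55300e+06.
k=1: B_{2}/(2)! × [f^{(1)}(12) − f^{(1)}(7)] = 1/12 × (1.49299e+06 − 100842) = 116012.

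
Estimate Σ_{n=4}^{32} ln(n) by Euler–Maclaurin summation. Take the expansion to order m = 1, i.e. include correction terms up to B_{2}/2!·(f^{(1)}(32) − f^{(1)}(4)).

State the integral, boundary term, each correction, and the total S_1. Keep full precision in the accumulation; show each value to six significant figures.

S_1 ≈ 79.7662

∫_4^32 ln(x) dx evaluates to 77.3584.
Boundary: ½(f(4) + f(32)) = ½(1.38629 + 3.46574) = 2.42602.
Integral + boundary = 79.7844.
k=1: B_{2}/(2)! × [f^{(1)}(32) − f^{(1)}(4)] = 1/12 × (0.0312500 − 0.250000) = -0.0182292.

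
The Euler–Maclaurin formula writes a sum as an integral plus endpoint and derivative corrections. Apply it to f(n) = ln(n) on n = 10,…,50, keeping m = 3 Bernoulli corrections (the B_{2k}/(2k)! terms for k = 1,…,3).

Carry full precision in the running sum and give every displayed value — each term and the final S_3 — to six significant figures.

Integral: ∫_10^50 ln(x) dx = 132.575.
Endpoint term: (f(10) + f(50))/2 = (2.30259 + 3.91202)/2 = 3.10730.
Running total after boundary: 135.683.
Order-1 term: 1/12 · (0.0200000 − 0.100000) = -0.00666667.
After k=1: 135.676.
Order-2 term: −1/720 · (1.60000e-05 − 0.00200000) = 2.75556e-06.
After k=2: 135.676.
Order-3 term: 1/30240 · (7.68000e-08 − 0.000240000) = -7.93397e-09.

S_3 ≈ 135.676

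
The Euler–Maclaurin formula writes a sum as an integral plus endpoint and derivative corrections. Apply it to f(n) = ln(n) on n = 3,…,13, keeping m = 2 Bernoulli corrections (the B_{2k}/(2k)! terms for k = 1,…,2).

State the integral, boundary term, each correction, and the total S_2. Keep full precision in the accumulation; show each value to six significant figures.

Integral: ∫_3^13 ln(x) dx = 20.0485.
½[f(3) + f(13)] = ½[1.09861 + 2.56495] = 1.83178.
So far: 21.8803.
Order-1 term: 1/12 · (0.0769231 − 0.333333) = -0.0213675.
After k=1: 21.8589.
Order-2 term: −1/720 · (0.000910332 − 0.0740741) = 0.000101616.

S_2 ≈ 21.8590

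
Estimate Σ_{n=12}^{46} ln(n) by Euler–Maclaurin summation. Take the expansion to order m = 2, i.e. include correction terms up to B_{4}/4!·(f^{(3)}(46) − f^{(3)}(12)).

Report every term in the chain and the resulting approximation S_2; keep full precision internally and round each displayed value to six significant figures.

Integral: ∫_12^46 ln(x) dx = 112.299.
Boundary: ½(f(12) + f(46)) = ½(2.48491 + 3.82864) = 3.15677.
Running total after boundary: 115.455.
Order-1 term: 1/12 · (0.0217391 − 0.0833333) = -0.00513285.
After k=1: 115.450.
Order-2 term: −1/720 · (2.05474e-05 − 0.00115741) = 1.57897e-06.

S_2 ≈ 115.450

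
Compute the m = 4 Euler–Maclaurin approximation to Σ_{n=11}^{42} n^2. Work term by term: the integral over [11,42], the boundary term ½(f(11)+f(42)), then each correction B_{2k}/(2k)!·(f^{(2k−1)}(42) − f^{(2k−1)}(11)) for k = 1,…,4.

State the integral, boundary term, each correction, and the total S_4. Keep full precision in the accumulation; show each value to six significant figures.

∫_11^42 x^2 dx evaluates to 24252.3.
½[f(11) + f(42)] = ½[121.000 + 1764.00] = 942.500.
Integral + boundary = 25194.8.
k=1: B_{2}/(2)! × [f^{(1)}(42) − f^{(1)}(11)] = 1/12 × (84.0000 − 22.0000) = 5.16667.
Partial sum through k=1: 25200.0.
k=2: B_{4}/(4)! × [f^{(3)}(42) − f^{(3)}(11)] = −1/720 × (0.00000 − 0.00000) = 0.00000.
Partial sum through k=2: 25200.0.
k=3: B_{6}/(6)! × [f^{(5)}(42) − f^{(5)}(11)] = 1/30240 × (0.00000 − 0.00000) = 0.00000.
Partial sum through k=3: 25200.0.
k=4: B_{8}/(8)! × [f^{(7)}(42) − f^{(7)}(11)] = −1/1209600 × (0.00000 − 0.00000) = 0.00000.

S_4 ≈ 25200.0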